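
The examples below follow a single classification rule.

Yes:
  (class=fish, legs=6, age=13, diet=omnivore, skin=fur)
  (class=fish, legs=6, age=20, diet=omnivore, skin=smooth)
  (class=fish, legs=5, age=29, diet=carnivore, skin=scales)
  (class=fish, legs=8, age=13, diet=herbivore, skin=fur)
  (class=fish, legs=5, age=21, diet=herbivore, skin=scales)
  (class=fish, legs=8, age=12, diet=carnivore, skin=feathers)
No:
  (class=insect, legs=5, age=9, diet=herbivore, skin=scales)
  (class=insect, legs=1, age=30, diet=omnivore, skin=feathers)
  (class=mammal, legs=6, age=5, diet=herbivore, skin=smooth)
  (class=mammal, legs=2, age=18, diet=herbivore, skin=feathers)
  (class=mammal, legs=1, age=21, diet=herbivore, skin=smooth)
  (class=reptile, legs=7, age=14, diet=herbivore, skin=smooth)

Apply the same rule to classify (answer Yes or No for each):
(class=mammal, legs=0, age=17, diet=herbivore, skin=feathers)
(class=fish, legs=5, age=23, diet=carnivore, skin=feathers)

No, Yes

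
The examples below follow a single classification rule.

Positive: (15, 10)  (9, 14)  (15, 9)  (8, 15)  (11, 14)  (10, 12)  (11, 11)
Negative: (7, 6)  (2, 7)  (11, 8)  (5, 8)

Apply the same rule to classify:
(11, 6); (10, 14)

Negative, Positive

Rule: sum ≥ 22. This holds for each 'Positive' example and fails for each 'Negative' one.
(11, 6) — 11+6 = 17, hence Negative.
(10, 14) — 10+14 = 24, hence Positive.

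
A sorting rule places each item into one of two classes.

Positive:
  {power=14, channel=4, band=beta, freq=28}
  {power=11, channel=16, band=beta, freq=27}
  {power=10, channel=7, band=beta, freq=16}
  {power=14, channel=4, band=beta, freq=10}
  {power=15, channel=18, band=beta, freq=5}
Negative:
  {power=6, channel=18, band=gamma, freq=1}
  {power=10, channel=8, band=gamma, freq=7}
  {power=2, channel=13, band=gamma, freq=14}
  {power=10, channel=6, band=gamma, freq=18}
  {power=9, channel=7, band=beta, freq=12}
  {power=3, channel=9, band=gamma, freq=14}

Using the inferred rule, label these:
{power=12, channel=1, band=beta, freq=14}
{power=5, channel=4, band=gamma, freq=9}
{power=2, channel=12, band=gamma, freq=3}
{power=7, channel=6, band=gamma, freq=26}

Positive, Negative, Negative, Negative

One predicate separates the groups cleanly: band is beta AND power ≥ 10.
{power=12, channel=1, band=beta, freq=14}: band is beta, power = 12 — has this property, so Positive. {power=5, channel=4, band=gamma, freq=9}: band is gamma, power = 5 — doesn't qualify, so Negative. {power=2, channel=12, band=gamma, freq=3}: band is gamma, power = 2 — doesn't qualify, so Negative. {power=7, channel=6, band=gamma, freq=26}: band is gamma, power = 7 — doesn't qualify, so Negative.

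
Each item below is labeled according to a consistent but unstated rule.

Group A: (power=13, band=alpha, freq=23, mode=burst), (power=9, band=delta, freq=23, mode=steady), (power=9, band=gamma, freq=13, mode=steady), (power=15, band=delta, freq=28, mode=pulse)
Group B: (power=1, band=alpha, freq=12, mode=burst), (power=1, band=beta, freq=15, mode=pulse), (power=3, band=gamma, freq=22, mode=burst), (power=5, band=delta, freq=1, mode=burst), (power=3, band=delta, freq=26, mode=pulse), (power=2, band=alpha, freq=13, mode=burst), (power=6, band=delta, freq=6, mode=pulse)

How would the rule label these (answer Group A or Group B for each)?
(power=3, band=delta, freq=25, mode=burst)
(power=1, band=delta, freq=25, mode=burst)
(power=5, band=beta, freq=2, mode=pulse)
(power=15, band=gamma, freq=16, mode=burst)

Rule: power ≥ 9. This holds for each 'Group A' example and fails for each 'Group B' one.
(power=3, band=delta, freq=25, mode=burst): Group B (power = 3).
(power=1, band=delta, freq=25, mode=burst): Group B (power = 1).
(power=5, band=beta, freq=2, mode=pulse): Group B (power = 5).
(power=15, band=gamma, freq=16, mode=burst): Group A (power = 15).

Group B, Group B, Group B, Group A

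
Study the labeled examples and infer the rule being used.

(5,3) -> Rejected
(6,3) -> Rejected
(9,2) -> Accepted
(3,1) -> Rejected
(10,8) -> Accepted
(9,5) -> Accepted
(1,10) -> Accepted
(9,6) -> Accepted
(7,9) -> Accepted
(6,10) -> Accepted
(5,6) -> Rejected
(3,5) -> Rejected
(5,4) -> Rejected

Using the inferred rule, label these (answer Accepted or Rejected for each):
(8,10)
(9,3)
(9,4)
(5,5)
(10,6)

All 'Accepted' examples share one property — max ≥ 7 — and every 'Rejected' example lacks it.
(8,10): max 10 — passes, so Accepted.
(9,3): max 9 — passes, so Accepted.
(9,4): max 9 — passes, so Accepted.
(5,5): max 5 — fails the rule, so Rejected.
(10,6): max 10 — passes, so Accepted.

Accepted, Accepted, Accepted, Rejected, Accepted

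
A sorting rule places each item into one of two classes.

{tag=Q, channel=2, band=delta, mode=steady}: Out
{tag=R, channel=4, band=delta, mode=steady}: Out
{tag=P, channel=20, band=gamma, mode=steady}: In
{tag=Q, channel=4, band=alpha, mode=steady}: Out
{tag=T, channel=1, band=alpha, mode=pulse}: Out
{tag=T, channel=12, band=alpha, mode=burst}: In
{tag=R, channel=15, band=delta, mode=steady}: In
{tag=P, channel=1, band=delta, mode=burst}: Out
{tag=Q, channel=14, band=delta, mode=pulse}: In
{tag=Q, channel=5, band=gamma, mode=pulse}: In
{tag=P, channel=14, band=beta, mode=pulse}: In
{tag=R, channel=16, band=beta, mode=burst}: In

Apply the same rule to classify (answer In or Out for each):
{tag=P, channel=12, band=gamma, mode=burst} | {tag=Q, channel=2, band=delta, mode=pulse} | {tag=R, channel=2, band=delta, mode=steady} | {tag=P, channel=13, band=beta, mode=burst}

In, Out, Out, In

The rule appears to be: channel ≥ 5.
{tag=P, channel=12, band=gamma, mode=burst}: channel = 12, passes → In. {tag=Q, channel=2, band=delta, mode=pulse}: channel = 2, lacks this property → Out. {tag=R, channel=2, band=delta, mode=steady}: channel = 2, lacks this property → Out. {tag=P, channel=13, band=beta, mode=burst}: channel = 13, passes → In.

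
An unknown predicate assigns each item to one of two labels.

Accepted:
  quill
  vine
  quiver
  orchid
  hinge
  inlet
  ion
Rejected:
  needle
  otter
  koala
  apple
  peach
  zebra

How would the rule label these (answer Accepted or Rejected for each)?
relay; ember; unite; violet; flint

Rejected, Rejected, Accepted, Accepted, Accepted

One predicate separates the groups cleanly: contains 'i'.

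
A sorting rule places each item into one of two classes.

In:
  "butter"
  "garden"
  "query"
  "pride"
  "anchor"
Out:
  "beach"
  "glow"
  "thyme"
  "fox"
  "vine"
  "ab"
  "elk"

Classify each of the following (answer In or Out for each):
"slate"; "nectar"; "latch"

Out, In, Out

Checking candidate rules against both groups, what survives is: contains 'r'.
"slate" → no 'r' → Out. "nectar" → has 'r' → In. "latch" → no 'r' → Out.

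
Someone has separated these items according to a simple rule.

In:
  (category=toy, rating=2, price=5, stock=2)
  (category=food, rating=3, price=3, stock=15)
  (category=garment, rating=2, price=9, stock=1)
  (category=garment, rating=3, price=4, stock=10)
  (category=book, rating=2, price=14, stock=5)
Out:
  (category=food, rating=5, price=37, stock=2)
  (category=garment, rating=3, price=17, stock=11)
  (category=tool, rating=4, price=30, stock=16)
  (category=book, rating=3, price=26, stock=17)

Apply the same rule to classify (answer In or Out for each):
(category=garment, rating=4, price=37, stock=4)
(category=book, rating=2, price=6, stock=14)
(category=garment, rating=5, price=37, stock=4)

Out, In, Out

'In' ⟺ price ≤ 14.
(category=garment, rating=4, price=37, stock=4) → price = 37 → Out.
(category=book, rating=2, price=6, stock=14) → price = 6 → In.
(category=garment, rating=5, price=37, stock=4) → price = 37 → Out.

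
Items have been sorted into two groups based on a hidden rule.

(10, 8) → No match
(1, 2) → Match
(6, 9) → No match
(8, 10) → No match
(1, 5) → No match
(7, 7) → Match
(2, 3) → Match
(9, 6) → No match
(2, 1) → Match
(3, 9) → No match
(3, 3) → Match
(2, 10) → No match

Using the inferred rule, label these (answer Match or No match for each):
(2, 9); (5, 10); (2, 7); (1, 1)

No match, No match, No match, Match

The pattern is that an item is 'Match' exactly when: |first − second| ≤ 1.
(2, 9): No match (|2−9| = 7). (5, 10): No match (|5−10| = 5). (2, 7): No match (|2−7| = 5). (1, 1): Match (|1−1| = 0).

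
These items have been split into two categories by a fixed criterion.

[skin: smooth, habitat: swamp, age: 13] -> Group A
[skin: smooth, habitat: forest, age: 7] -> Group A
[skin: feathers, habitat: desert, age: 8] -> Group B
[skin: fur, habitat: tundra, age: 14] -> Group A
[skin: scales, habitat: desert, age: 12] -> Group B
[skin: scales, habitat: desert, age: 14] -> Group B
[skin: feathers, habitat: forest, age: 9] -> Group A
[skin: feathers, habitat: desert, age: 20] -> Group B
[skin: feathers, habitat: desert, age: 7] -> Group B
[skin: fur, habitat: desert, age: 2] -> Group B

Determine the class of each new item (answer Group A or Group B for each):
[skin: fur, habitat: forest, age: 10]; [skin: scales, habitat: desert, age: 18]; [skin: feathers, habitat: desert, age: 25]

The pattern is that an item is 'Group A' exactly when: habitat is not desert.

Group A, Group B, Group B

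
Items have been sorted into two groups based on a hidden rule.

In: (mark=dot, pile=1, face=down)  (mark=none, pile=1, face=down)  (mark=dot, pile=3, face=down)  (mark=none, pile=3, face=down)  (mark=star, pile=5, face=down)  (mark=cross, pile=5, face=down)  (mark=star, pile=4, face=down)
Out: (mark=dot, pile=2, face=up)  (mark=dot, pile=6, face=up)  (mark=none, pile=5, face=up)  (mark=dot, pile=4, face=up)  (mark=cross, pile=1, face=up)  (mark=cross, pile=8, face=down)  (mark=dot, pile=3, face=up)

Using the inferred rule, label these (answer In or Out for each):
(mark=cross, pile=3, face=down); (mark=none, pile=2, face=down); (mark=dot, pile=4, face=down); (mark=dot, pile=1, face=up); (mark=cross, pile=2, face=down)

In, In, In, Out, In

The pattern is that an item is 'In' exactly when: face is down AND pile ≤ 5.
In: (mark=cross, pile=3, face=down), since face is down, pile = 3.
In: (mark=none, pile=2, face=down), since face is down, pile = 2.
In: (mark=dot, pile=4, face=down), since face is down, pile = 4.
Out: (mark=dot, pile=1, face=up), since face is up, pile = 1.
In: (mark=cross, pile=2, face=down), since face is down, pile = 2.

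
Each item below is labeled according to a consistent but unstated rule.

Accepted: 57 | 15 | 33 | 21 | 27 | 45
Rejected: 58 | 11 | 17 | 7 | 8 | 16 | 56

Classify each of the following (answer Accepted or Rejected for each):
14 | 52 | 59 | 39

Rejected, Rejected, Rejected, Accepted

The classifier is using: multiple of 3.
Rejected: 14, since 14 = 3·4 + 2.
Rejected: 52, since 52 = 3·17 + 1.
Rejected: 59, since 59 = 3·19 + 2.
Accepted: 39, since 39 = 3·13.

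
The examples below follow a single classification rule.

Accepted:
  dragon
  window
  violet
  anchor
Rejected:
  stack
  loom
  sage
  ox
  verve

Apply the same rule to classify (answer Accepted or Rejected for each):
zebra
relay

Rejected, Rejected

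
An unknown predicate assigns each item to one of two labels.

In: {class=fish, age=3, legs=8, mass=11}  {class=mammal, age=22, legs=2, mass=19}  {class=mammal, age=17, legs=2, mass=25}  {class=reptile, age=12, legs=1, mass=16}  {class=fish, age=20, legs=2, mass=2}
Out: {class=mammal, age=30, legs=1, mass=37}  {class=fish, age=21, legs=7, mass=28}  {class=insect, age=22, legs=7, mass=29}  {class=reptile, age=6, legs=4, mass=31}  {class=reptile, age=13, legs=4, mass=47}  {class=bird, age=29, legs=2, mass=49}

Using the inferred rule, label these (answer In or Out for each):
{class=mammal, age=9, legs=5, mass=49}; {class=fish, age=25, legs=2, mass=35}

Rule: mass ≤ 25. This holds for each 'In' example and fails for each 'Out' one.
Out: {class=mammal, age=9, legs=5, mass=49}, since mass = 49. Out: {class=fish, age=25, legs=2, mass=35}, since mass = 35.

Out, Out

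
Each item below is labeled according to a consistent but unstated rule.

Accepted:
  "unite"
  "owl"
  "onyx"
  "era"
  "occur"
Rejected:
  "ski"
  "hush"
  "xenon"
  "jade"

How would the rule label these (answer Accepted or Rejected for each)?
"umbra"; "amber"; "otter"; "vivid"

'Accepted' ⟺ starts with a vowel.
"umbra": starts with 'u' — satisfies this, so Accepted. "amber": starts with 'a' — satisfies this, so Accepted. "otter": starts with 'o' — satisfies this, so Accepted. "vivid": starts with 'v' — fails this test, so Rejected.

Accepted, Accepted, Accepted, Rejected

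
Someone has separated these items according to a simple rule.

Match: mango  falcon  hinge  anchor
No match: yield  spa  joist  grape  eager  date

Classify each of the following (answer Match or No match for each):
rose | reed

No match, No match

Every 'Match' example satisfies: contains 'n'. None of the 'No match' examples do.
No match: rose, since no 'n'. No match: reed, since no 'n'.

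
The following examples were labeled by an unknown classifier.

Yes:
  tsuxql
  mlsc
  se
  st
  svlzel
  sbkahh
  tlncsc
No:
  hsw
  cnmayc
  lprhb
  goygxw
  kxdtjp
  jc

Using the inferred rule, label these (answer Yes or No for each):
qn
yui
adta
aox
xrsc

No, No, No, No, Yes

All 'Yes' examples share one property — even length AND contains 's' — and every 'No' example lacks it.
No: qn, since length 2, no 's'. No: yui, since length 3, no 's'. No: adta, since length 4, no 's'. No: aox, since length 3, no 's'. Yes: xrsc, since length 4, has 's'.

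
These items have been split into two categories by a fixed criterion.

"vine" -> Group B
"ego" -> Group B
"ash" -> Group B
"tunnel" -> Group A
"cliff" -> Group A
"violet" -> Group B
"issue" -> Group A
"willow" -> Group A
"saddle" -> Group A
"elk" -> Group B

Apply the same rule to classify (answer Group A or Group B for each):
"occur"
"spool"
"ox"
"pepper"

Group A, Group A, Group B, Group A

One predicate separates the groups cleanly: has a double letter.
"occur" → 'cc' doubled → Group A. "spool" → 'oo' doubled → Group A. "ox" → no doubled letter → Group B. "pepper" → 'pp' doubled → Group A.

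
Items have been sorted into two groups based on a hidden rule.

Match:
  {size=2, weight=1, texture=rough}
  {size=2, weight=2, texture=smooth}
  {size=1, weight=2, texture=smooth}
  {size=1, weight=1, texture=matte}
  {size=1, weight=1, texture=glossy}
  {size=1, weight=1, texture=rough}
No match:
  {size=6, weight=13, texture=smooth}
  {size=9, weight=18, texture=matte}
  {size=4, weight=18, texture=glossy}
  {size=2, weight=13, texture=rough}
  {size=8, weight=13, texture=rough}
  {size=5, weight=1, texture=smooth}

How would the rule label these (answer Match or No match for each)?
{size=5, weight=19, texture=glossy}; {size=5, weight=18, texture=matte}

The classifier is using: size ≤ 2 AND weight ≤ 2.
No match: {size=5, weight=19, texture=glossy}, since size = 5, weight = 19. No match: {size=5, weight=18, texture=matte}, since size = 5, weight = 18.

No match, No match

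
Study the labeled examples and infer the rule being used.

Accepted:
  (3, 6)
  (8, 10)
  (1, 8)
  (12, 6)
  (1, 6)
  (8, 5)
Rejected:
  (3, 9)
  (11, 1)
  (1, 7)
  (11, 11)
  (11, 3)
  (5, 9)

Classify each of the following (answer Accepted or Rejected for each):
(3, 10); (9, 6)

The rule appears to be: product is even.
(3, 10) → 3·10 = 30 → Accepted.
(9, 6) → 9·6 = 54 → Accepted.

Accepted, Accepted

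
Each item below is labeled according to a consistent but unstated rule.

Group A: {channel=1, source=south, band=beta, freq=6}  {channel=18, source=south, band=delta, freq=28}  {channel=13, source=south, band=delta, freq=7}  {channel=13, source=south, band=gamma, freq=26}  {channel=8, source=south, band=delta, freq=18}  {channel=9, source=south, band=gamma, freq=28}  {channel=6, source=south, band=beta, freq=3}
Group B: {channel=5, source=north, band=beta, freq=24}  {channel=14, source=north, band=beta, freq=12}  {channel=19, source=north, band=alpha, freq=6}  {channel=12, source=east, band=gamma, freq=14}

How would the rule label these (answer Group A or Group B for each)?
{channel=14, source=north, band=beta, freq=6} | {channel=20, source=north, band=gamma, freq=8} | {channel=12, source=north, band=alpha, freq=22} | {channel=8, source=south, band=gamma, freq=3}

Rule: source is south. This holds for each 'Group A' example and fails for each 'Group B' one.
{channel=14, source=north, band=beta, freq=6} → source is north → Group B.
{channel=20, source=north, band=gamma, freq=8} → source is north → Group B.
{channel=12, source=north, band=alpha, freq=22} → source is north → Group B.
{channel=8, source=south, band=gamma, freq=3} → source is south → Group A.

Group B, Group B, Group B, Group A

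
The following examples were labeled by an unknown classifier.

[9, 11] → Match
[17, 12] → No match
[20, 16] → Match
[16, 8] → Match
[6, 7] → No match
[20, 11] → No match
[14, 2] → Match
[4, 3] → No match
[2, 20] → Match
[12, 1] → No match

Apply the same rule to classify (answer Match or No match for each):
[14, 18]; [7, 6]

The classifier is using: sum is even.

Match, No match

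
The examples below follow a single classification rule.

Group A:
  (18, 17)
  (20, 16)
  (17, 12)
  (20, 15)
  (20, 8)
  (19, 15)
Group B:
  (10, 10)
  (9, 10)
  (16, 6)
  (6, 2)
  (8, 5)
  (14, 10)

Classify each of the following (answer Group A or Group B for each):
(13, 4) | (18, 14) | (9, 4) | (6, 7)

Group B, Group A, Group B, Group B

The distinguishing property — sum ≥ 28 — holds for all the 'Group A' cases and none of the 'Group B' cases.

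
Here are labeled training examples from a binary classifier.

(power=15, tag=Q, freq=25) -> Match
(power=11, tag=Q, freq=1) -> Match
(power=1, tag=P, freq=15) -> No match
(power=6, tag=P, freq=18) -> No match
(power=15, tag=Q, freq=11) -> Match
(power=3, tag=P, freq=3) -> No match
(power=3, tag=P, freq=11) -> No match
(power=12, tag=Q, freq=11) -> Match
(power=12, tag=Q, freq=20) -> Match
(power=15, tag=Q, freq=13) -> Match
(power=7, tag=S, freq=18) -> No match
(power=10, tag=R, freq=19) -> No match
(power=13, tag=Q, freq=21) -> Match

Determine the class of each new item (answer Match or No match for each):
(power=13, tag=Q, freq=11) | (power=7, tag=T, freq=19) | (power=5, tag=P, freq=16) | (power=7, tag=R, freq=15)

Match, No match, No match, No match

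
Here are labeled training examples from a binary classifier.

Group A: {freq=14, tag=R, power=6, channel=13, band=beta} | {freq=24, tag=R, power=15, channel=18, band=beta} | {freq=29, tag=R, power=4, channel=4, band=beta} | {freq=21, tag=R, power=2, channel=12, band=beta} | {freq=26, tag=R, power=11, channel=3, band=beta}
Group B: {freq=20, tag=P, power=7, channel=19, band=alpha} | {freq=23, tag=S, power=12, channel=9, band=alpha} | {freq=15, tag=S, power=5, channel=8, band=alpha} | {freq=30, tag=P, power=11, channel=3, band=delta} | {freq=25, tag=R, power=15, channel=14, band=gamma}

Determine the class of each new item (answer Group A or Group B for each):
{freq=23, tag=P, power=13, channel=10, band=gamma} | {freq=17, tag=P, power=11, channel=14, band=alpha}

Looking at the examples, the only property every 'Group A' case has and every 'Group B' case lacks is: band is beta.

Group B, Group B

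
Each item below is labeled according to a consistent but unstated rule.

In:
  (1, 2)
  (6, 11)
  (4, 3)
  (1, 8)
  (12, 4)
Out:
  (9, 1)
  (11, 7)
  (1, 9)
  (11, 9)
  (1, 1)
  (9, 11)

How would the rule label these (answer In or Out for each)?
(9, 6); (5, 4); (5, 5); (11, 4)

In, In, Out, In

Checking candidate rules against both groups, what survives is: product is even.
(9, 6): In (9·6 = 54).
(5, 4): In (5·4 = 20).
(5, 5): Out (5·5 = 25).
(11, 4): In (11·4 = 44).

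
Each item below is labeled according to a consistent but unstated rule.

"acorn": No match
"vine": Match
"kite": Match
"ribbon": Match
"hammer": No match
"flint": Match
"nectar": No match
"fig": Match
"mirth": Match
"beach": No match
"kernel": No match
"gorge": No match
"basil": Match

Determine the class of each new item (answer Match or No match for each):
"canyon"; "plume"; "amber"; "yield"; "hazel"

No match, No match, No match, Match, No match

The common property of the 'Match' items is: contains 'i'. No 'No match' item has it.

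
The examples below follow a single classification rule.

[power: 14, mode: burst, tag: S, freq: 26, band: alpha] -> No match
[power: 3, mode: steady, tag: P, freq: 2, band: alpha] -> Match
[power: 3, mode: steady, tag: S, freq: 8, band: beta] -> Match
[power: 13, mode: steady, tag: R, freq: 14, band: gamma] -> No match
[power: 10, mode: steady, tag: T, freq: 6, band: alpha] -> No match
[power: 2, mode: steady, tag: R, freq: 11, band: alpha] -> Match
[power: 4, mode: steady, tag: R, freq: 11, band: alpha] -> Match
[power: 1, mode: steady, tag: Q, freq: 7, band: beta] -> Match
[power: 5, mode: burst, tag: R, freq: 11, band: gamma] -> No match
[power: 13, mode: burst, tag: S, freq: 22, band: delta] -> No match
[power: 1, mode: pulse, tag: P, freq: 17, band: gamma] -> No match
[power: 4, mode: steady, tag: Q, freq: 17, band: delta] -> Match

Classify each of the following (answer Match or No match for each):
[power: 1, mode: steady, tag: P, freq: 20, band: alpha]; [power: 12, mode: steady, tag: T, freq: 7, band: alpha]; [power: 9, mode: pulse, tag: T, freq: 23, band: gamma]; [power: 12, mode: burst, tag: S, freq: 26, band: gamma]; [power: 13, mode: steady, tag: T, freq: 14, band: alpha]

Match, No match, No match, No match, No match

Every 'Match' example satisfies: mode is steady AND power ≤ 4. None of the 'No match' examples do.
[power: 1, mode: steady, tag: P, freq: 20, band: alpha]: Match (mode is steady, power = 1).
[power: 12, mode: steady, tag: T, freq: 7, band: alpha]: No match (mode is steady, power = 12).
[power: 9, mode: pulse, tag: T, freq: 23, band: gamma]: No match (mode is pulse, power = 9).
[power: 12, mode: burst, tag: S, freq: 26, band: gamma]: No match (mode is burst, power = 12).
[power: 13, mode: steady, tag: T, freq: 14, band: alpha]: No match (mode is steady, power = 13).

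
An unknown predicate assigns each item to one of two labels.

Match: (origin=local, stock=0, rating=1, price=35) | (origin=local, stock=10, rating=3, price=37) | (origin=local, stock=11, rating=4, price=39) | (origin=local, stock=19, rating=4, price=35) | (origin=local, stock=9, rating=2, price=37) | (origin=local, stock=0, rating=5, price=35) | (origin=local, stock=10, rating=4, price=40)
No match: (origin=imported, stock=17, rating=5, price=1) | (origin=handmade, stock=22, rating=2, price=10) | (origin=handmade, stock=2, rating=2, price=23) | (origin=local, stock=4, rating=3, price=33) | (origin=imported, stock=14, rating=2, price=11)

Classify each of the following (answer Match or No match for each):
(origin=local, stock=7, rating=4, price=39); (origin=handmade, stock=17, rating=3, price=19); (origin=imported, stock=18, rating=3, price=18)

Match, No match, No match

A rule that fits every label: price ≥ 35 — true of each 'Match' example, false of each 'No match' one.
(origin=local, stock=7, rating=4, price=39) → price = 39 → Match.
(origin=handmade, stock=17, rating=3, price=19) → price = 19 → No match.
(origin=imported, stock=18, rating=3, price=18) → price = 18 → No match.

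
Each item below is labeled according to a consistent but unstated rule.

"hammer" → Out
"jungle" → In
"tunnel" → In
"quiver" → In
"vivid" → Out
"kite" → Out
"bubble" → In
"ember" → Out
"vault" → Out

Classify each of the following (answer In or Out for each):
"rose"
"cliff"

The distinguishing property — even length AND contains 'u' — holds for all the 'In' cases and none of the 'Out' cases.
Out: "rose", since length 4, no 'u'.
Out: "cliff", since length 5, no 'u'.

Out, Out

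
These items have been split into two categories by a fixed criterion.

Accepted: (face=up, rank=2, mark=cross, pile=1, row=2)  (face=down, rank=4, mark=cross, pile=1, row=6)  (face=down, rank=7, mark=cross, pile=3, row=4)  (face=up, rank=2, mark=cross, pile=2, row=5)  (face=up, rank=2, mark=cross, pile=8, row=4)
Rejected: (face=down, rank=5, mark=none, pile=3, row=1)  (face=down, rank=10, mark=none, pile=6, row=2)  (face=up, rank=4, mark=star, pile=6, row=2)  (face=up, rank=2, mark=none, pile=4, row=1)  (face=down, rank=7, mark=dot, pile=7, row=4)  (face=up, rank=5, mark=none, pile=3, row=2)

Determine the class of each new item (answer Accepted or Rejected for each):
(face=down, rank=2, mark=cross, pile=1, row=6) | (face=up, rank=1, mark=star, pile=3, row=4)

Accepted, Rejected

Looking at the examples, the only property every 'Accepted' case has and every 'Rejected' case lacks is: mark is cross.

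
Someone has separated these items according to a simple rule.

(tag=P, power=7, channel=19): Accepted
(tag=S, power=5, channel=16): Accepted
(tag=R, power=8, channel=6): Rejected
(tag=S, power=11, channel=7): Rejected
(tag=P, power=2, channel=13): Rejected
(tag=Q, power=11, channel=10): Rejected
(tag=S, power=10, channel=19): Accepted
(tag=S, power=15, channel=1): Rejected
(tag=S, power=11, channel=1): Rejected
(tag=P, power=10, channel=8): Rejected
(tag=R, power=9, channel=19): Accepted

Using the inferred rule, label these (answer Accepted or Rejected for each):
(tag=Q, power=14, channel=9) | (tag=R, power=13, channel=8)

Rule: channel ≥ 16. This holds for each 'Accepted' example and fails for each 'Rejected' one.
(tag=Q, power=14, channel=9) → channel = 9 → Rejected. (tag=R, power=13, channel=8) → channel = 8 → Rejected.

Rejected, Rejected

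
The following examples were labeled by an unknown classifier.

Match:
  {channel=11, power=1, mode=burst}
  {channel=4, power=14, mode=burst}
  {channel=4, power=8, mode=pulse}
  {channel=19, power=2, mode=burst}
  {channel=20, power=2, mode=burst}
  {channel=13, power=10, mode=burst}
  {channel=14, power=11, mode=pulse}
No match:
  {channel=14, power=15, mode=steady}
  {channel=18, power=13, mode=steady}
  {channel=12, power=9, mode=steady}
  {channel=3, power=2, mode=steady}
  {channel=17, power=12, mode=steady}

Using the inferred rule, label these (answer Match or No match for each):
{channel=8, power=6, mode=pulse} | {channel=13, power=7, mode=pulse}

Every 'Match' example satisfies: mode is not steady. None of the 'No match' examples do.
Match: {channel=8, power=6, mode=pulse}, since mode is pulse.
Match: {channel=13, power=7, mode=pulse}, since mode is pulse.

Match, Match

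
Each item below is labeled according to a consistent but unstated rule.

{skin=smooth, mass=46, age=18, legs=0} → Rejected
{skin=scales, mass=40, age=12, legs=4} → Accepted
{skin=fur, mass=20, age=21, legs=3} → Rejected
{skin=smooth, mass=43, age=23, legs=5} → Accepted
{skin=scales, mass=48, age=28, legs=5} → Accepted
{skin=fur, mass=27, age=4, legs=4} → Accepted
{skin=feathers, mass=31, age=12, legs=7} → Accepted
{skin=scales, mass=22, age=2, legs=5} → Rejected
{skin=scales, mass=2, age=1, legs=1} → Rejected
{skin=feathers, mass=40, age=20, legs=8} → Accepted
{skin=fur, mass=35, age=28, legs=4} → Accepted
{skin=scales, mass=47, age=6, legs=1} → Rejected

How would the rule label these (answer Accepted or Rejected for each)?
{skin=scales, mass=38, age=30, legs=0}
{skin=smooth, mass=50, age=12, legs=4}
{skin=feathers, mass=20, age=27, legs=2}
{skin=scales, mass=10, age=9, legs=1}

The common property of the 'Accepted' items is: age ≥ 4 AND legs ≥ 4. No 'Rejected' item has it.
{skin=scales, mass=38, age=30, legs=0} → age = 30, legs = 0 → Rejected.
{skin=smooth, mass=50, age=12, legs=4} → age = 12, legs = 4 → Accepted.
{skin=feathers, mass=20, age=27, legs=2} → age = 27, legs = 2 → Rejected.
{skin=scales, mass=10, age=9, legs=1} → age = 9, legs = 1 → Rejected.

Rejected, Accepted, Rejected, Rejected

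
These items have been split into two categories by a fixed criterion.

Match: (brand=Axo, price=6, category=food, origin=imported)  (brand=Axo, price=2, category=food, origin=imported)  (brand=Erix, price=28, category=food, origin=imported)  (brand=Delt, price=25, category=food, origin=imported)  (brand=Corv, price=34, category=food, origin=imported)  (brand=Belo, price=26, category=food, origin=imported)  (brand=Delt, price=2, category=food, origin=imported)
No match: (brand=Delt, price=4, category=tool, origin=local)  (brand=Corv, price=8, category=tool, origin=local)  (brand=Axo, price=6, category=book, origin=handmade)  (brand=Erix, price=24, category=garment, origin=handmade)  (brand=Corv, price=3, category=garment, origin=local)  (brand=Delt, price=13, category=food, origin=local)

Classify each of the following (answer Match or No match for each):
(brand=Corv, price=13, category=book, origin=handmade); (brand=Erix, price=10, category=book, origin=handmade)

No match, No match

Checking candidate rules against both groups, what survives is: origin is imported.
(brand=Corv, price=13, category=book, origin=handmade) → origin is handmade → No match. (brand=Erix, price=10, category=book, origin=handmade) → origin is handmade → No match.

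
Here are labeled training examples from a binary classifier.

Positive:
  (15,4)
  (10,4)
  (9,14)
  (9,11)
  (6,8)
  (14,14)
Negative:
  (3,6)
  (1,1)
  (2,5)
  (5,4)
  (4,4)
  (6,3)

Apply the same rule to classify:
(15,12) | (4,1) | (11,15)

Every 'Positive' example satisfies: sum ≥ 14. None of the 'Negative' examples do.
(15,12): Positive (15+12 = 27).
(4,1): Negative (4+1 = 5).
(11,15): Positive (11+15 = 26).

Positive, Negative, Positive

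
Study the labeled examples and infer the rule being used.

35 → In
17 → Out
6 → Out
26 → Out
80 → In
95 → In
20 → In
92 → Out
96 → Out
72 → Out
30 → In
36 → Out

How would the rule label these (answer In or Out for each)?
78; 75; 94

Out, In, Out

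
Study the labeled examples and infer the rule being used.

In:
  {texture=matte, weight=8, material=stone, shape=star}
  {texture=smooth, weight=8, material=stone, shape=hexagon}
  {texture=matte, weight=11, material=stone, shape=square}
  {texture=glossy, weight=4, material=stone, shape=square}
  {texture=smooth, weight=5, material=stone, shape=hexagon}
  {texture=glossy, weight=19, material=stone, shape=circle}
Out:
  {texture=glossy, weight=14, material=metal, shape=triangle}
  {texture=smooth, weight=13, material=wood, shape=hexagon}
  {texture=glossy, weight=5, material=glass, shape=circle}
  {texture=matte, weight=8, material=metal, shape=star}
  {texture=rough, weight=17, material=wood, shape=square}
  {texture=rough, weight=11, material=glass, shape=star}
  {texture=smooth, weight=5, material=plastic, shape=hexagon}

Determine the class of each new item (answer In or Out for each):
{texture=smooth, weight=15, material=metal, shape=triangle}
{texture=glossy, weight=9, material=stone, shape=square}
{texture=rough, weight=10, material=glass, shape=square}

Out, In, Out

The common property of the 'In' items is: material is stone. No 'Out' item has it.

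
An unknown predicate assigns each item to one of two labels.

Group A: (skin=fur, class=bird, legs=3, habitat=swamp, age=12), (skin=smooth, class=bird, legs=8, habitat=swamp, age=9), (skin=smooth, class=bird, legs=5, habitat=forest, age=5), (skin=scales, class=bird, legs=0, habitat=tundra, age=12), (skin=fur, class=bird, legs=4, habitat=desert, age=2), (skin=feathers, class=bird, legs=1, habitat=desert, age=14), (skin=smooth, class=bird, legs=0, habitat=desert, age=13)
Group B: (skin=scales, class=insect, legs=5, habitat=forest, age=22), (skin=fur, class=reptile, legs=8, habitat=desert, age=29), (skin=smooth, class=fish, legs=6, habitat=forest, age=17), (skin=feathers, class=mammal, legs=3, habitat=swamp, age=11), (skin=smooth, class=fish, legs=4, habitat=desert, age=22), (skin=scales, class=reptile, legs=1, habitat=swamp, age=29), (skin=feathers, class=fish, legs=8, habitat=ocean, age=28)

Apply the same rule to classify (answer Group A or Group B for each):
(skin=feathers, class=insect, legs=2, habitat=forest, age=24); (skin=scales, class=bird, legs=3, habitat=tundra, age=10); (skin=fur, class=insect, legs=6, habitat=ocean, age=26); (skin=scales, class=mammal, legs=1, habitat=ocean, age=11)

Looking at the examples, the only property every 'Group A' case has and every 'Group B' case lacks is: class is bird.
(skin=feathers, class=insect, legs=2, habitat=forest, age=24) — class is insect, hence Group B.
(skin=scales, class=bird, legs=3, habitat=tundra, age=10) — class is bird, hence Group A.
(skin=fur, class=insect, legs=6, habitat=ocean, age=26) — class is insect, hence Group B.
(skin=scales, class=mammal, legs=1, habitat=ocean, age=11) — class is mammal, hence Group B.

Group B, Group A, Group B, Group B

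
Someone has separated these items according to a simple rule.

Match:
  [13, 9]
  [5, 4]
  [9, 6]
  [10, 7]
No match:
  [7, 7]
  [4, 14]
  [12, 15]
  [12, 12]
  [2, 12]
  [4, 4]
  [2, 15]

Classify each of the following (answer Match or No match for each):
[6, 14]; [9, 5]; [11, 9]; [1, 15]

The distinguishing property — first > second — holds for all the 'Match' cases and none of the 'No match' cases.

No match, Match, Match, No match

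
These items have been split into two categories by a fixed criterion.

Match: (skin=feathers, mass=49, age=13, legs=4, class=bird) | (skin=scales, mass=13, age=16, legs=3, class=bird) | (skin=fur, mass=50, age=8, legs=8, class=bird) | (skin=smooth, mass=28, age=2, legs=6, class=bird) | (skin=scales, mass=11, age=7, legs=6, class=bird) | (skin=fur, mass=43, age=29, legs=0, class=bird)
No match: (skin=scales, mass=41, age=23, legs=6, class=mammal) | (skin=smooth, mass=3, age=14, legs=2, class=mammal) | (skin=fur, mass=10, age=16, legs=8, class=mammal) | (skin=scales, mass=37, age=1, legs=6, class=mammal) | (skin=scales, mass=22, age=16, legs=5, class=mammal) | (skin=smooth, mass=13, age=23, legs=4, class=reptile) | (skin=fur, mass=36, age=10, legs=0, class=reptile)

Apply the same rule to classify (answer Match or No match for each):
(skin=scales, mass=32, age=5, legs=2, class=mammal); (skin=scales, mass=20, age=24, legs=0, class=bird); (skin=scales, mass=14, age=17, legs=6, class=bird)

A rule that fits every label: class is bird — true of each 'Match' example, false of each 'No match' one.

No match, Match, Match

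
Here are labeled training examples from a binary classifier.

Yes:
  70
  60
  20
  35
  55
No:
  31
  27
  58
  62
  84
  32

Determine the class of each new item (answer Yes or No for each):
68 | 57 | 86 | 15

No, No, No, Yes

The distinguishing property — multiple of 5 — holds for all the 'Yes' cases and none of the 'No' cases.
No: 68, since 68 = 5·13 + 3. No: 57, since 57 = 5·11 + 2. No: 86, since 86 = 5·17 + 1. Yes: 15, since 15 = 5·3.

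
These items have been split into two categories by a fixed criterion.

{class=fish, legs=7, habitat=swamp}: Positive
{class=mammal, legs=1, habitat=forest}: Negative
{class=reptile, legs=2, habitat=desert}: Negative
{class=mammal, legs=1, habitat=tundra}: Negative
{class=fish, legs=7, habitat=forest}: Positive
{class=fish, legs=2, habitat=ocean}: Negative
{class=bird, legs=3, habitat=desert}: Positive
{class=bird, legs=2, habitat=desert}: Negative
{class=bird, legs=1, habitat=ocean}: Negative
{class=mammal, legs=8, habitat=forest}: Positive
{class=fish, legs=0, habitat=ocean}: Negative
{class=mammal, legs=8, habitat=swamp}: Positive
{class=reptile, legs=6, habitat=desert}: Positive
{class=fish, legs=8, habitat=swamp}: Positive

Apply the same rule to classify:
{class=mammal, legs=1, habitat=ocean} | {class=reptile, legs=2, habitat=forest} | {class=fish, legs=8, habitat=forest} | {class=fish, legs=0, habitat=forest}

Negative, Negative, Positive, Negative

The classifier is using: legs ≥ 3.
{class=mammal, legs=1, habitat=ocean} → legs = 1 → Negative.
{class=reptile, legs=2, habitat=forest} → legs = 2 → Negative.
{class=fish, legs=8, habitat=forest} → legs = 8 → Positive.
{class=fish, legs=0, habitat=forest} → legs = 0 → Negative.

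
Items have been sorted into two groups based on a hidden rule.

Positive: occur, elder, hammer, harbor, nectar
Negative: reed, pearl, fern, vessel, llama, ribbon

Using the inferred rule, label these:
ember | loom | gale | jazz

Positive, Negative, Negative, Negative

The pattern is that an item is 'Positive' exactly when: ends with 'r'.
ember — ends with 'r', hence Positive.
loom — ends with 'm', hence Negative.
gale — ends with 'e', hence Negative.
jazz — ends with 'z', hence Negative.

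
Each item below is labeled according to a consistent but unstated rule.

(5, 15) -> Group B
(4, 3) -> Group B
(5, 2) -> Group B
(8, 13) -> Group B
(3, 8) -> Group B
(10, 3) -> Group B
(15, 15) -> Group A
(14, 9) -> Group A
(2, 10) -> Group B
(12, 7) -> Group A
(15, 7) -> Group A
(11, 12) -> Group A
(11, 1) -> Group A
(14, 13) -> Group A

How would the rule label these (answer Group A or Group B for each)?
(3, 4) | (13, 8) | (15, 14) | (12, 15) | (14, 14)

The common property of the 'Group A' items is: first ≥ 11. No 'Group B' item has it.

Group B, Group A, Group A, Group A, Group A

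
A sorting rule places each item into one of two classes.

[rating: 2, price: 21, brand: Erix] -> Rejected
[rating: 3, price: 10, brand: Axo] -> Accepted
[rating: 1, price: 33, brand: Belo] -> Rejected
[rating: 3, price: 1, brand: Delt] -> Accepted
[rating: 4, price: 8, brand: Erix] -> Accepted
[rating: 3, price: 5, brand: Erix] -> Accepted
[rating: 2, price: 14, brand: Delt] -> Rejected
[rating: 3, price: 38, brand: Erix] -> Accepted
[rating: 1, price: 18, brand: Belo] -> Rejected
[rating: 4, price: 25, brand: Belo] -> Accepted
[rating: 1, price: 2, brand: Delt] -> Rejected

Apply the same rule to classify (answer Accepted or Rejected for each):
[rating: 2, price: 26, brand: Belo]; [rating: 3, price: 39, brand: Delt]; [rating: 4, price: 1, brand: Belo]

Rejected, Accepted, Accepted

'Accepted' ⟺ rating ≥ 3.
[rating: 2, price: 26, brand: Belo] → rating = 2 → Rejected.
[rating: 3, price: 39, brand: Delt] → rating = 3 → Accepted.
[rating: 4, price: 1, brand: Belo] → rating = 4 → Accepted.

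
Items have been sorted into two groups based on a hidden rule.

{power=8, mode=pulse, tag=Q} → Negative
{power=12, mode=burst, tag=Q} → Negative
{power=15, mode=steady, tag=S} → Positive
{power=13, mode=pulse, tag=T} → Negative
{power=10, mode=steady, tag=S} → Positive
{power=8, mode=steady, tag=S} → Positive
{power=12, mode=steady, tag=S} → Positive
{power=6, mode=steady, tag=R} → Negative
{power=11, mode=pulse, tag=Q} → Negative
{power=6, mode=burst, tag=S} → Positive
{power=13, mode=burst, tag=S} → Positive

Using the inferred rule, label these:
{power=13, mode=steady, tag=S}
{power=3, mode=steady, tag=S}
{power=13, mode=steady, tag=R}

Positive, Positive, Negative

All 'Positive' examples share one property — tag is S — and every 'Negative' example lacks it.
Positive: {power=13, mode=steady, tag=S}, since tag is S. Positive: {power=3, mode=steady, tag=S}, since tag is S. Negative: {power=13, mode=steady, tag=R}, since tag is R.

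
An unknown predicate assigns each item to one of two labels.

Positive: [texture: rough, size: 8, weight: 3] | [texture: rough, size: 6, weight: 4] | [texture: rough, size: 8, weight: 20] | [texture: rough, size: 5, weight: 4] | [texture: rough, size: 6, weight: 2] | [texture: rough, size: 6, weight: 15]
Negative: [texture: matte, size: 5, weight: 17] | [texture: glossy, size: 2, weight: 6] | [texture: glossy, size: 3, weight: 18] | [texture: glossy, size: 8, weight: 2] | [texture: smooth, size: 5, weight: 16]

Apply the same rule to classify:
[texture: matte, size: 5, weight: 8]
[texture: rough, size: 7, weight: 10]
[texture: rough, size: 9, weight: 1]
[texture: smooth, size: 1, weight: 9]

Checking candidate rules against both groups, what survives is: texture is rough.
Negative: [texture: matte, size: 5, weight: 8], since texture is matte. Positive: [texture: rough, size: 7, weight: 10], since texture is rough. Positive: [texture: rough, size: 9, weight: 1], since texture is rough. Negative: [texture: smooth, size: 1, weight: 9], since texture is smooth.

Negative, Positive, Positive, Negative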